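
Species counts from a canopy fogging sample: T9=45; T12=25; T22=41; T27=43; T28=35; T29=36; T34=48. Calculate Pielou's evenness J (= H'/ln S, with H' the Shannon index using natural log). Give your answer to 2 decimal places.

0.99

Total N = 45+25+41+43+35+36+48 = 273, so the proportions are 0.1648, 0.0916, 0.1502, 0.1575, 0.1282, 0.1319, 0.1758 (working shown to 4 dp, full precision carried).
H' = −Σ pᵢ ln pᵢ = −((-0.2972) + (-0.2189) + (-0.2847) + (-0.2911) + (-0.2633) + (-0.2672) + (-0.3056)) = 1.9281.
With S = 7 species, ln S = 1.9459, so J = 1.9281/1.9459 = 0.9908, i.e. 0.99 to 2 decimal places.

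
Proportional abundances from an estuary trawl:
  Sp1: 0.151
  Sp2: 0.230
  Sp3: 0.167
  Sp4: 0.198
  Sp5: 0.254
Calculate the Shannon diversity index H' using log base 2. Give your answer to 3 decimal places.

Each pᵢ log₂ pᵢ term (working shown to 5 dp, full precision carried): 0.151×(-2.72738)=-0.41183, 0.23×(-2.12029)=-0.48767, 0.167×(-2.58208)=-0.43121, 0.198×(-2.33643)=-0.46261, 0.254×(-1.97710)=-0.50218.
Sum = -2.29551, so H' = 2.296.

2.296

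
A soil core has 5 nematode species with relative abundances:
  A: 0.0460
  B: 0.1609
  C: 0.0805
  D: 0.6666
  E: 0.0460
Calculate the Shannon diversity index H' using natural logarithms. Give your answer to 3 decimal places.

Each pᵢ ln pᵢ term (working shown to 5 dp, full precision carried): 0.046×(-3.07911)=-0.14164, 0.1609×(-1.82697)=-0.29396, 0.0805×(-2.51950)=-0.20282, 0.6666×(-0.40557)=-0.27035, 0.046×(-3.07911)=-0.14164.
Sum = -1.05041, so H' = 1.050.

1.050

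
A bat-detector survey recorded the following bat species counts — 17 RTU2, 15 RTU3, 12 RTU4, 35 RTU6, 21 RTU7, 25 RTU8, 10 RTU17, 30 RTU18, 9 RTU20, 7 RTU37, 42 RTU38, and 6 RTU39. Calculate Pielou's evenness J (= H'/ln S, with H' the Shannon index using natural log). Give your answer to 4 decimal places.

0.9326

Total N = 17+15+12+35+21+25+10+30+9+7+42+6 = 229, so the proportions are 0.074236, 0.065502, 0.052402, 0.152838, 0.091703, 0.10917, 0.043668, 0.131004, 0.039301, 0.030568, 0.183406, 0.026201 (working shown to 6 dp, full precision carried).
H' = −Σ pᵢ ln pᵢ = −((-0.193051) + (-0.178537) + (-0.154523) + (-0.287088) + (-0.219097) + (-0.241795) + (-0.136731) + (-0.266270) + (-0.127199) + (-0.106614) + (-0.311066) + (-0.095423)) = 2.317394.
With S = 12 species, ln S = 2.484907, so J = 2.317394/2.484907 = 0.932588, i.e. 0.9326 to 4 decimal places.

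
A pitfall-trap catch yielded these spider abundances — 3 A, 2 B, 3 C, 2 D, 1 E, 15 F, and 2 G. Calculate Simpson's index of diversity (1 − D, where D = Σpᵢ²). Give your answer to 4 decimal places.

Total N = 3+2+3+2+1+15+2 = 28, so the proportions are 0.107143, 0.071429, 0.107143, 0.071429, 0.035714, 0.535714, 0.071429 (working shown to 6 dp, full precision carried).
D = 0.107143² + 0.071429² + 0.107143² + 0.071429² + 0.035714² + 0.535714² + 0.071429² = 0.011480 + 0.005102 + 0.011480 + 0.005102 + 0.001276 + 0.286990 + 0.005102 = 0.326531.
So 1 − D = 0.673469, i.e. 0.6735 to 4 decimal places.

0.6735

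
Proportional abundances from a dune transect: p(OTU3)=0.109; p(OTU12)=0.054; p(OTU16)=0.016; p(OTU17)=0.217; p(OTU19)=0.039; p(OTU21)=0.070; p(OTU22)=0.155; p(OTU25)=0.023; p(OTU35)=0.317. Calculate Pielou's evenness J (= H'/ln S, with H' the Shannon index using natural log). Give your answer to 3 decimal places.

H' = −Σ pᵢ ln pᵢ = −((-0.24159) + (-0.15761) + (-0.06616) + (-0.33155) + (-0.12652) + (-0.18615) + (-0.28897) + (-0.08676) + (-0.36419)) = 1.84950 (working shown to 5 dp, full precision carried).
With S = 9 species, ln S = 2.19722, so J = 1.84950/2.19722 = 0.84174, i.e. 0.842 to 3 decimal places.

0.842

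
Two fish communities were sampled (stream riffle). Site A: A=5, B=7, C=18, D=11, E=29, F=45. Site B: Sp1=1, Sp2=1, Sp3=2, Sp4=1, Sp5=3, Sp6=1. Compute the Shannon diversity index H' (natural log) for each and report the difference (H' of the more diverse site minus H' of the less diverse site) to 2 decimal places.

0.14

Site A: N=115, proportions 0.0435, 0.0609, 0.1565, 0.0957, 0.2522, 0.3913, giving H' = 1.5360 (working shown to 4 dp, full precision carried).
Site B: N=9, proportions 0.1111, 0.1111, 0.2222, 0.1111, 0.3333, 0.1111, giving H' = 1.6770.
Difference = |1.5360 − 1.6770| = 0.1410, i.e. 0.14 to 2 decimal places.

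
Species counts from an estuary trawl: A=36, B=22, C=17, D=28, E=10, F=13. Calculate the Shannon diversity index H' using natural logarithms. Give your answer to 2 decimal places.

1.70

Total N = 36+22+17+28+10+13 = 126, so the proportions are 0.2857, 0.1746, 0.1349, 0.2222, 0.0794, 0.1032 (working shown to 4 dp, full precision carried).
Each pᵢ ln pᵢ term: 0.2857×(-1.2528)=-0.3579, 0.1746×(-1.7452)=-0.3047, 0.1349×(-2.0031)=-0.2703, 0.2222×(-1.5041)=-0.3342, 0.0794×(-2.5337)=-0.2011, 0.1032×(-2.2713)=-0.2343.
Sum = -1.7026, so H' = 1.70.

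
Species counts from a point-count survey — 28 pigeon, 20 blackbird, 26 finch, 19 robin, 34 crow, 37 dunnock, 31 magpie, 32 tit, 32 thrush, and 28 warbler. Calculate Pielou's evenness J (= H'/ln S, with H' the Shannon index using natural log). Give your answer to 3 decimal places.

Total N = 28+20+26+19+34+37+31+32+32+28 = 287, so the proportions are 0.09756, 0.06969, 0.09059, 0.0662, 0.11847, 0.12892, 0.10801, 0.1115, 0.1115, 0.09756 (working shown to 5 dp, full precision carried).
H' = −Σ pᵢ ln pᵢ = −((-0.22705) + (-0.18563) + (-0.21755) + (-0.17974) + (-0.25270) + (-0.26410) + (-0.24038) + (-0.24460) + (-0.24460) + (-0.22705)) = 2.28341.
With S = 10 species, ln S = 2.30259, so J = 2.28341/2.30259 = 0.99167, i.e. 0.992 to 3 decimal places.

0.992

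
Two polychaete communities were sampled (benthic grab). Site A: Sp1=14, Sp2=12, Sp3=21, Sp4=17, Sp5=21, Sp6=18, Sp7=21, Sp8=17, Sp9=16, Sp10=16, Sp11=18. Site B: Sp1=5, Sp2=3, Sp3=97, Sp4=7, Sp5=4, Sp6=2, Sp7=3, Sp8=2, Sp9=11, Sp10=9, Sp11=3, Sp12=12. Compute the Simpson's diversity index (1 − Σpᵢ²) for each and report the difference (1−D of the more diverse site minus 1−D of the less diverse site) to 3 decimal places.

Site A: N=191, proportions 0.0733, 0.06283, 0.10995, 0.08901, 0.10995, 0.09424, 0.10995, 0.08901, 0.08377, 0.08377, 0.09424, giving 1−D = 0.90677 (working shown to 5 dp, full precision carried).
Site B: N=158, proportions 0.03165, 0.01899, 0.61392, 0.0443, 0.02532, 0.01266, 0.01899, 0.01266, 0.06962, 0.05696, 0.01899, 0.07595, giving 1−D = 0.60423.
Difference = |0.90677 − 0.60423| = 0.30254, i.e. 0.303 to 3 decimal places.

0.303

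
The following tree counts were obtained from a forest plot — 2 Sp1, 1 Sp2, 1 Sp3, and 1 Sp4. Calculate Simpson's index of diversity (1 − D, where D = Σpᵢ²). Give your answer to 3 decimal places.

0.720

Total N = 2+1+1+1 = 5, so the proportions are 0.4, 0.2, 0.2, 0.2 (working shown to 5 dp, full precision carried).
D = 0.4² + 0.2² + 0.2² + 0.2² = 0.16000 + 0.04000 + 0.04000 + 0.04000 = 0.28000.
So 1 − D = 0.72000, i.e. 0.720 to 3 decimal places.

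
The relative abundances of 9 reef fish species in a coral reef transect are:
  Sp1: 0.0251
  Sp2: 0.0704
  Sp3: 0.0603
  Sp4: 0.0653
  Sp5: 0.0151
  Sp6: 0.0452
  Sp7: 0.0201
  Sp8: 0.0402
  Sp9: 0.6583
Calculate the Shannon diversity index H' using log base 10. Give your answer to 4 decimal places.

Each pᵢ log₁₀ pᵢ term (working shown to 6 dp, full precision carried): 0.0251×(-1.600326)=-0.040168, 0.0704×(-1.152427)=-0.081131, 0.0603×(-1.219683)=-0.073547, 0.0653×(-1.185087)=-0.077386, 0.0151×(-1.821023)=-0.027497, 0.0452×(-1.344862)=-0.060788, 0.0201×(-1.696804)=-0.034106, 0.0402×(-1.395774)=-0.056110, 0.6583×(-0.181576)=-0.119532.
Sum = -0.570265, so H' = 0.5703.

0.5703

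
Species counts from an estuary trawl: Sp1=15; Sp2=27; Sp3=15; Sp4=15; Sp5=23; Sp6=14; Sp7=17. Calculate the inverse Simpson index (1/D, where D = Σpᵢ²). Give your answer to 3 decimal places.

6.566

Total N = 15+27+15+15+23+14+17 = 126, so the proportions are 0.1190476, 0.2142857, 0.1190476, 0.1190476, 0.1825397, 0.1111111, 0.1349206 (working shown to 7 dp, full precision carried).
D = 0.1190476² + 0.2142857² + 0.1190476² + 0.1190476² + 0.1825397² + 0.1111111² + 0.1349206² = 0.0141723 + 0.0459184 + 0.0141723 + 0.0141723 + 0.0333207 + 0.0123457 + 0.0182036 = 0.1523054.
So 1/D = 6.56576, i.e. 6.566 to 3 decimal places.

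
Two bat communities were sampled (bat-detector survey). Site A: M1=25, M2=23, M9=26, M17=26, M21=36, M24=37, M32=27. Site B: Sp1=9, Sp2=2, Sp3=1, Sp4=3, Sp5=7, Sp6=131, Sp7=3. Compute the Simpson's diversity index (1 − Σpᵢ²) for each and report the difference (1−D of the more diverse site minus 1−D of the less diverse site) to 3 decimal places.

Site A: N=200, proportions 0.125, 0.115, 0.13, 0.13, 0.18, 0.185, 0.135, giving 1−D = 0.85250 (working shown to 5 dp, full precision carried).
Site B: N=156, proportions 0.05769, 0.01282, 0.00641, 0.01923, 0.04487, 0.83974, 0.01923, giving 1−D = 0.28854.
Difference = |0.85250 − 0.28854| = 0.56396, i.e. 0.564 to 3 decimal places.

0.564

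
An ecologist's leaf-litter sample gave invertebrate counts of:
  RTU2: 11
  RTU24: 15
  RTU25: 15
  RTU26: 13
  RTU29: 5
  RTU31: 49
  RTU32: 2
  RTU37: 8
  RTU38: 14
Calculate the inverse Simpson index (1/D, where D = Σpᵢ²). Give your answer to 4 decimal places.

Total N = 11+15+15+13+5+49+2+8+14 = 132, so the proportions are 0.08333333, 0.11363636, 0.11363636, 0.09848485, 0.03787879, 0.37121212, 0.01515152, 0.06060606, 0.10606061 (working shown to 8 dp, full precision carried).
D = 0.08333333² + 0.11363636² + 0.11363636² + 0.09848485² + 0.03787879² + 0.37121212² + 0.01515152² + 0.06060606² + 0.10606061² = 0.00694444 + 0.01291322 + 0.01291322 + 0.00969927 + 0.00143480 + 0.13779844 + 0.00022957 + 0.00367309 + 0.01124885 = 0.19685491.
So 1/D = 5.079883, i.e. 5.0799 to 4 decimal places.

5.0799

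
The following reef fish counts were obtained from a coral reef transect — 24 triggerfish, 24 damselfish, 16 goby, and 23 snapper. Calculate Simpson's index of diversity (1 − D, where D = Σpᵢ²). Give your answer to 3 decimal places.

0.744

Total N = 24+24+16+23 = 87, so the proportions are 0.27586, 0.27586, 0.18391, 0.26437 (working shown to 5 dp, full precision carried).
D = 0.27586² + 0.27586² + 0.18391² + 0.26437² = 0.07610 + 0.07610 + 0.03382 + 0.06989 = 0.25591.
So 1 − D = 0.74409, i.e. 0.744 to 3 decimal places.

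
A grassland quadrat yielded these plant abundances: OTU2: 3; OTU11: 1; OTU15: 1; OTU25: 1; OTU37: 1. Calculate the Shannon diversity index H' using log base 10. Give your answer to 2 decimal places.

0.64

Total N = 3+1+1+1+1 = 7, so the proportions are 0.4286, 0.1429, 0.1429, 0.1429, 0.1429 (working shown to 4 dp, full precision carried).
Each pᵢ log₁₀ pᵢ term: 0.4286×(-0.3680)=-0.1577, 0.1429×(-0.8451)=-0.1207, 0.1429×(-0.8451)=-0.1207, 0.1429×(-0.8451)=-0.1207, 0.1429×(-0.8451)=-0.1207.
Sum = -0.6406, so H' = 0.64.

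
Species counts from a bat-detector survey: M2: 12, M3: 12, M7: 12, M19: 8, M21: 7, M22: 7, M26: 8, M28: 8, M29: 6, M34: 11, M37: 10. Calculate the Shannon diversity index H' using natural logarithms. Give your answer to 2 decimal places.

2.37

Total N = 12+12+12+8+7+7+8+8+6+11+10 = 101, so the proportions are 0.1188, 0.1188, 0.1188, 0.0792, 0.0693, 0.0693, 0.0792, 0.0792, 0.0594, 0.1089, 0.099 (working shown to 4 dp, full precision carried).
Each pᵢ ln pᵢ term: 0.1188×(-2.1302)=-0.2531, 0.1188×(-2.1302)=-0.2531, 0.1188×(-2.1302)=-0.2531, 0.0792×(-2.5357)=-0.2008, 0.0693×(-2.6692)=-0.1850, 0.0693×(-2.6692)=-0.1850, 0.0792×(-2.5357)=-0.2008, 0.0792×(-2.5357)=-0.2008, 0.0594×(-2.8234)=-0.1677, 0.1089×(-2.2172)=-0.2415, 0.099×(-2.3125)=-0.2290.
Sum = -2.3700, so H' = 2.37.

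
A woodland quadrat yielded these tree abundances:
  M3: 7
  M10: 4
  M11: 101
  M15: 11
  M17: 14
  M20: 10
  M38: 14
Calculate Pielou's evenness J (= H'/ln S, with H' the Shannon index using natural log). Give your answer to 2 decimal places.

0.67

Total N = 7+4+101+11+14+10+14 = 161, so the proportions are 0.0435, 0.0248, 0.6273, 0.0683, 0.087, 0.0621, 0.087 (working shown to 4 dp, full precision carried).
H' = −Σ pᵢ ln pᵢ = −((-0.1363) + (-0.0918) + (-0.2925) + (-0.1833) + (-0.2124) + (-0.1726) + (-0.2124)) = 1.3013.
With S = 7 species, ln S = 1.9459, so J = 1.3013/1.9459 = 0.6688, i.e. 0.67 to 2 decimal places.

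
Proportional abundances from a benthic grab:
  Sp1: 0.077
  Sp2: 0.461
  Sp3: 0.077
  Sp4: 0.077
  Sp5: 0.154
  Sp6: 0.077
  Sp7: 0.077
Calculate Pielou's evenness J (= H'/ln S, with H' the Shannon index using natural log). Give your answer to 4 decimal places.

H' = −Σ pᵢ ln pᵢ = −((-0.197424) + (-0.356979) + (-0.197424) + (-0.197424) + (-0.288104) + (-0.197424) + (-0.197424)) = 1.632203 (working shown to 6 dp, full precision carried).
With S = 7 species, ln S = 1.945910, so J = 1.632203/1.945910 = 0.838786, i.e. 0.8388 to 4 decimal places.

0.8388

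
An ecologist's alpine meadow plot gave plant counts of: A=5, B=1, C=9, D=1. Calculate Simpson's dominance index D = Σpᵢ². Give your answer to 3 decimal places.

0.422

Total N = 5+1+9+1 = 16, so the proportions are 0.3125, 0.0625, 0.5625, 0.0625 (working shown to 5 dp, full precision carried).
D = 0.3125² + 0.0625² + 0.5625² + 0.0625² = 0.09766 + 0.00391 + 0.31641 + 0.00391 = 0.42188.
To 3 decimal places, D = 0.422.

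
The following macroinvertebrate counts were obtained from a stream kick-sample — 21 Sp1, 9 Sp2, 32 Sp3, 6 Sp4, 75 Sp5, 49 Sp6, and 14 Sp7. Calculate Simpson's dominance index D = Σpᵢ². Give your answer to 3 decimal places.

Total N = 21+9+32+6+75+49+14 = 206, so the proportions are 0.10194, 0.04369, 0.15534, 0.02913, 0.36408, 0.23786, 0.06796 (working shown to 5 dp, full precision carried).
D = 0.10194² + 0.04369² + 0.15534² + 0.02913² + 0.36408² + 0.23786² + 0.06796² = 0.01039 + 0.00191 + 0.02413 + 0.00085 + 0.13255 + 0.05658 + 0.00462 = 0.23103.
To 3 decimal places, D = 0.231.

0.231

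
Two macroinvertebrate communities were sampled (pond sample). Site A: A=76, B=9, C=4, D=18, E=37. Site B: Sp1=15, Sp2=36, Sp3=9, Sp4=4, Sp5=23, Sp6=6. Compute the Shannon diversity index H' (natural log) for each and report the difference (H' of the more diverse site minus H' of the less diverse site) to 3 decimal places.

Site A: N=144, proportions 0.527778, 0.0625, 0.027778, 0.125, 0.256944, giving H' = 1.219212 (working shown to 6 dp, full precision carried).
Site B: N=93, proportions 0.16129, 0.387097, 0.096774, 0.043011, 0.247312, 0.064516, giving H' = 1.545346.
Difference = |1.219212 − 1.545346| = 0.326134, i.e. 0.326 to 3 decimal places.

0.326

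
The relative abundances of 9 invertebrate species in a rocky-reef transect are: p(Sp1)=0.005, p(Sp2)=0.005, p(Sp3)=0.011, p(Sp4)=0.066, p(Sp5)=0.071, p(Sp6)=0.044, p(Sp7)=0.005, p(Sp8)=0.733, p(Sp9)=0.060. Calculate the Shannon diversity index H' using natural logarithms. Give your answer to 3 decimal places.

1.030

Each pᵢ ln pᵢ term (working shown to 5 dp, full precision carried): 0.005×(-5.29832)=-0.02649, 0.005×(-5.29832)=-0.02649, 0.011×(-4.50986)=-0.04961, 0.066×(-2.71810)=-0.17939, 0.071×(-2.64508)=-0.18780, 0.044×(-3.12357)=-0.13744, 0.005×(-5.29832)=-0.02649, 0.733×(-0.31061)=-0.22768, 0.06×(-2.81341)=-0.16880.
Sum = -1.03020, so H' = 1.030.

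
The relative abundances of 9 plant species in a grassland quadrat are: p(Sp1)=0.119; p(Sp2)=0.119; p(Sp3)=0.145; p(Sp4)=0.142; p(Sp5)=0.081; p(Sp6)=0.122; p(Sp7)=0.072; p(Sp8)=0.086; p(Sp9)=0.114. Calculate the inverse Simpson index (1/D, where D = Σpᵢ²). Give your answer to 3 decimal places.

8.581

D = 0.119² + 0.119² + 0.145² + 0.142² + 0.081² + 0.122² + 0.072² + 0.086² + 0.114² = 0.0141610 + 0.0141610 + 0.0210250 + 0.0201640 + 0.0065610 + 0.0148840 + 0.0051840 + 0.0073960 + 0.0129960 = 0.1165320 (working shown to 7 dp, full precision carried).
So 1/D = 8.58133, i.e. 8.581 to 3 decimal places.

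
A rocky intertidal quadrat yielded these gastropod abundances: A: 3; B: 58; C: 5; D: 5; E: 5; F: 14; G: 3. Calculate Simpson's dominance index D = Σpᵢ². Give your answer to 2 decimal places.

Total N = 3+58+5+5+5+14+3 = 93, so the proportions are 0.0323, 0.6237, 0.0538, 0.0538, 0.0538, 0.1505, 0.0323 (working shown to 4 dp, full precision carried).
D = 0.0323² + 0.6237² + 0.0538² + 0.0538² + 0.0538² + 0.1505² + 0.0323² = 0.0010 + 0.3889 + 0.0029 + 0.0029 + 0.0029 + 0.0227 + 0.0010 = 0.4224.
To 2 decimal places, D = 0.42.

0.42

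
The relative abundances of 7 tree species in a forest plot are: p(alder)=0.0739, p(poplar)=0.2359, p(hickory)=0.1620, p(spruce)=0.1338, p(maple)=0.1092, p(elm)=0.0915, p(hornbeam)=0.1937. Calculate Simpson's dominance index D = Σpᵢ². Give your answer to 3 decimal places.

D = 0.0739² + 0.2359² + 0.162² + 0.1338² + 0.1092² + 0.0915² + 0.1937² = 0.00546 + 0.05565 + 0.02624 + 0.01790 + 0.01192 + 0.00837 + 0.03752 = 0.16307 (working shown to 5 dp, full precision carried).
To 3 decimal places, D = 0.163.

0.163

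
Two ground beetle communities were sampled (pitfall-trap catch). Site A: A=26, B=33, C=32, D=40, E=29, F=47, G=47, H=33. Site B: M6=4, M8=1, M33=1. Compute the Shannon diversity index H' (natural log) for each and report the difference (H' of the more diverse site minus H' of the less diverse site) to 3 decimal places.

1.191

Site A: N=287, proportions 0.09059, 0.11498, 0.1115, 0.13937, 0.10105, 0.16376, 0.16376, 0.11498, giving H' = 2.05842 (working shown to 5 dp, full precision carried).
Site B: N=6, proportions 0.66667, 0.16667, 0.16667, giving H' = 0.86756.
Difference = |2.05842 − 0.86756| = 1.19086, i.e. 1.191 to 3 decimal places.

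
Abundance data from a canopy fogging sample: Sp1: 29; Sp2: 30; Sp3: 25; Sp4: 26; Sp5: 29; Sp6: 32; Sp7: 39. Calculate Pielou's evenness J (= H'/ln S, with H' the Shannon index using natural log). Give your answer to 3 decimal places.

0.995

Total N = 29+30+25+26+29+32+39 = 210, so the proportions are 0.1381, 0.14286, 0.11905, 0.12381, 0.1381, 0.15238, 0.18571 (working shown to 5 dp, full precision carried).
H' = −Σ pᵢ ln pᵢ = −((-0.27340) + (-0.27799) + (-0.25336) + (-0.25864) + (-0.27340) + (-0.28669) + (-0.31266)) = 1.93614.
With S = 7 species, ln S = 1.94591, so J = 1.93614/1.94591 = 0.99498, i.e. 0.995 to 3 decimal places.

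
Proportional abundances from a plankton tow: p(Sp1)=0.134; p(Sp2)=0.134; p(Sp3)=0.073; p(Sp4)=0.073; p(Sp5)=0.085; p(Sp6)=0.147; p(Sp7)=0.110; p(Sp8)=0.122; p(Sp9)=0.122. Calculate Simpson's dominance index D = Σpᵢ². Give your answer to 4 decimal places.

0.1173

D = 0.134² + 0.134² + 0.073² + 0.073² + 0.085² + 0.147² + 0.11² + 0.122² + 0.122² = 0.017956 + 0.017956 + 0.005329 + 0.005329 + 0.007225 + 0.021609 + 0.012100 + 0.014884 + 0.014884 = 0.117272 (working shown to 6 dp, full precision carried).
To 4 decimal places, D = 0.1173.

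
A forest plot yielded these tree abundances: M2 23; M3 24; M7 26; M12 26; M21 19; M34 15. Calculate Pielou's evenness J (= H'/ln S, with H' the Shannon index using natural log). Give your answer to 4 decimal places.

0.9905

Total N = 23+24+26+26+19+15 = 133, so the proportions are 0.172932, 0.180451, 0.195489, 0.195489, 0.142857, 0.112782 (working shown to 6 dp, full precision carried).
H' = −Σ pᵢ ln pᵢ = −((-0.303471) + (-0.308986) + (-0.319087) + (-0.319087) + (-0.277987) + (-0.246124)) = 1.774742.
With S = 6 species, ln S = 1.791759, so J = 1.774742/1.791759 = 0.990502, i.e. 0.9905 to 4 decimal places.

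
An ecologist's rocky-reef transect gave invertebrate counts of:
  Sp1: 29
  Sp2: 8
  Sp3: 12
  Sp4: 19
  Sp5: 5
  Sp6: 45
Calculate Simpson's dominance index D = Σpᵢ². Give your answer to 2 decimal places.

Total N = 29+8+12+19+5+45 = 118, so the proportions are 0.2458, 0.0678, 0.1017, 0.161, 0.0424, 0.3814 (working shown to 4 dp, full precision carried).
D = 0.2458² + 0.0678² + 0.1017² + 0.161² + 0.0424² + 0.3814² = 0.0604 + 0.0046 + 0.0103 + 0.0259 + 0.0018 + 0.1454 = 0.2485.
To 2 decimal places, D = 0.25.

0.25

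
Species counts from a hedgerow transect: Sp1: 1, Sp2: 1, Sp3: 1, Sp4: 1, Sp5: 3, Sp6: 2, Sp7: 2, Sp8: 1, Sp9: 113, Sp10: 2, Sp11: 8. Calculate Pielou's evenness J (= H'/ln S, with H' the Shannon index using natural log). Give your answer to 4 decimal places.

Total N = 1+1+1+1+3+2+2+1+113+2+8 = 135, so the proportions are 0.007407, 0.007407, 0.007407, 0.007407, 0.022222, 0.014815, 0.014815, 0.007407, 0.837037, 0.014815, 0.059259 (working shown to 6 dp, full precision carried).
H' = −Σ pᵢ ln pᵢ = −((-0.036335) + (-0.036335) + (-0.036335) + (-0.036335) + (-0.084592) + (-0.062402) + (-0.062402) + (-0.036335) + (-0.148898) + (-0.062402) + (-0.167457)) = 0.769830.
With S = 11 species, ln S = 2.397895, so J = 0.769830/2.397895 = 0.321044, i.e. 0.3210 to 4 decimal places.

0.3210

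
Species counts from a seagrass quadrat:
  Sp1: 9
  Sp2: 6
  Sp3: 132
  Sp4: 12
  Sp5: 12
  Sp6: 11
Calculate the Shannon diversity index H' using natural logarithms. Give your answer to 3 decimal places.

Total N = 9+6+132+12+12+11 = 182, so the proportions are 0.04945, 0.03297, 0.72527, 0.06593, 0.06593, 0.06044 (working shown to 5 dp, full precision carried).
Each pᵢ ln pᵢ term: 0.04945×(-3.00678)=-0.14869, 0.03297×(-3.41225)=-0.11249, 0.72527×(-0.32120)=-0.23296, 0.06593×(-2.71910)=-0.17928, 0.06593×(-2.71910)=-0.17928, 0.06044×(-2.80611)=-0.16960.
Sum = -1.02230, so H' = 1.022.

1.022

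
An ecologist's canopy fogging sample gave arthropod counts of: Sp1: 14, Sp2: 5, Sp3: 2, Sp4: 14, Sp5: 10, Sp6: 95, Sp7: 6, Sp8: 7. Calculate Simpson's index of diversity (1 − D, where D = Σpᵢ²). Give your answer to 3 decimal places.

Total N = 14+5+2+14+10+95+6+7 = 153, so the proportions are 0.0915, 0.03268, 0.01307, 0.0915, 0.06536, 0.62092, 0.03922, 0.04575 (working shown to 5 dp, full precision carried).
D = 0.0915² + 0.03268² + 0.01307² + 0.0915² + 0.06536² + 0.62092² + 0.03922² + 0.04575² = 0.00837 + 0.00107 + 0.00017 + 0.00837 + 0.00427 + 0.38554 + 0.00154 + 0.00209 = 0.41142.
So 1 − D = 0.58858, i.e. 0.589 to 3 decimal places.

0.589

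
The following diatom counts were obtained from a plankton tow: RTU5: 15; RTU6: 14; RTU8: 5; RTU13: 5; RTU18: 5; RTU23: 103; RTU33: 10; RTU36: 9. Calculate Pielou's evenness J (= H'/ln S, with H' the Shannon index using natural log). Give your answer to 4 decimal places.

Total N = 15+14+5+5+5+103+10+9 = 166, so the proportions are 0.090361, 0.084337, 0.03012, 0.03012, 0.03012, 0.620482, 0.060241, 0.054217 (working shown to 6 dp, full precision carried).
H' = −Σ pᵢ ln pᵢ = −((-0.217223) + (-0.208560) + (-0.105498) + (-0.105498) + (-0.105498) + (-0.296130) + (-0.169241) + (-0.158029)) = 1.365680.
With S = 8 species, ln S = 2.079442, so J = 1.365680/2.079442 = 0.656753, i.e. 0.6568 to 4 decimal places.

0.6568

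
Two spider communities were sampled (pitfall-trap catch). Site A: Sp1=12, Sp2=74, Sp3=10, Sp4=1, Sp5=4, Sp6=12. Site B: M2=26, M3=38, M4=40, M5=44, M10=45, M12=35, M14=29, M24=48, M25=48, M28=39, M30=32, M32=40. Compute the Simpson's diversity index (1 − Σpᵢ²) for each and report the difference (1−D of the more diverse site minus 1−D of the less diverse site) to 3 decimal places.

Site A: N=113, proportions 0.10619, 0.65487, 0.0885, 0.00885, 0.0354, 0.10619, giving 1−D = 0.53943 (working shown to 5 dp, full precision carried).
Site B: N=464, proportions 0.05603, 0.0819, 0.08621, 0.09483, 0.09698, 0.07543, 0.0625, 0.10345, 0.10345, 0.08405, 0.06897, 0.08621, giving 1−D = 0.91407.
Difference = |0.53943 − 0.91407| = 0.37464, i.e. 0.375 to 3 decimal places.

0.375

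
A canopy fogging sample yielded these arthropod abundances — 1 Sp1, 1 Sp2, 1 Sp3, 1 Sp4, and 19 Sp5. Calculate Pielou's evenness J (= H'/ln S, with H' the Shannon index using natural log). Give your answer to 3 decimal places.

Total N = 1+1+1+1+19 = 23, so the proportions are 0.04348, 0.04348, 0.04348, 0.04348, 0.82609 (working shown to 5 dp, full precision carried).
H' = −Σ pᵢ ln pᵢ = −((-0.13633) + (-0.13633) + (-0.13633) + (-0.13633) + (-0.15783)) = 0.70313.
With S = 5 species, ln S = 1.60944, so J = 0.70313/1.60944 = 0.43688, i.e. 0.437 to 3 decimal places.

0.437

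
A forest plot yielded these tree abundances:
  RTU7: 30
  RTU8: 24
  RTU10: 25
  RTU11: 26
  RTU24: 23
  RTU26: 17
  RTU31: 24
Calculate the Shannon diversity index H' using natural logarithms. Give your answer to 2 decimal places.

Total N = 30+24+25+26+23+17+24 = 169, so the proportions are 0.1775, 0.142, 0.1479, 0.1538, 0.1361, 0.1006, 0.142 (working shown to 4 dp, full precision carried).
Each pᵢ ln pᵢ term: 0.1775×(-1.7287)=-0.3069, 0.142×(-1.9518)=-0.2772, 0.1479×(-1.9110)=-0.2827, 0.1538×(-1.8718)=-0.2880, 0.1361×(-1.9944)=-0.2714, 0.1006×(-2.2967)=-0.2310, 0.142×(-1.9518)=-0.2772.
Sum = -1.9344, so H' = 1.93.

1.93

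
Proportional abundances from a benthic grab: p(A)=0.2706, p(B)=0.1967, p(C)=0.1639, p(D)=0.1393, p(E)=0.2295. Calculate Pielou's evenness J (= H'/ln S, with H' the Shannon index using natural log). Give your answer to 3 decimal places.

H' = −Σ pᵢ ln pᵢ = −((-0.35370) + (-0.31985) + (-0.29641) + (-0.27458) + (-0.33779)) = 1.58233 (working shown to 5 dp, full precision carried).
With S = 5 species, ln S = 1.60944, so J = 1.58233/1.60944 = 0.98316, i.e. 0.983 to 3 decimal places.

0.983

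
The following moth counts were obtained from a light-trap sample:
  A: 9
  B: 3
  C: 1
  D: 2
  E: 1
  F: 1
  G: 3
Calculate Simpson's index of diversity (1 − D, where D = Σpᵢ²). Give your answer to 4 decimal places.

Total N = 9+3+1+2+1+1+3 = 20, so the proportions are 0.45, 0.15, 0.05, 0.1, 0.05, 0.05, 0.15 (working shown to 6 dp, full precision carried).
D = 0.45² + 0.15² + 0.05² + 0.1² + 0.05² + 0.05² + 0.15² = 0.202500 + 0.022500 + 0.002500 + 0.010000 + 0.002500 + 0.002500 + 0.022500 = 0.265000.
So 1 − D = 0.735000, i.e. 0.7350 to 4 decimal places.

0.7350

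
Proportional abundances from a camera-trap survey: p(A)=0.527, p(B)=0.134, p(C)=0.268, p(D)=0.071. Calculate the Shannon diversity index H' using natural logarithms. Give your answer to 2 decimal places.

1.15

Each pᵢ ln pᵢ term (working shown to 4 dp, full precision carried): 0.527×(-0.6406)=-0.3376, 0.134×(-2.0099)=-0.2693, 0.268×(-1.3168)=-0.3529, 0.071×(-2.6451)=-0.1878.
Sum = -1.1476, so H' = 1.15.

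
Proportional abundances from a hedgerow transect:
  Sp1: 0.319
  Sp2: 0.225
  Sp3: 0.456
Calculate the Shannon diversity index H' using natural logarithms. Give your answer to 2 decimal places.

1.06

Each pᵢ ln pᵢ term (working shown to 4 dp, full precision carried): 0.319×(-1.1426)=-0.3645, 0.225×(-1.4917)=-0.3356, 0.456×(-0.7853)=-0.3581.
Sum = -1.0582, so H' = 1.06.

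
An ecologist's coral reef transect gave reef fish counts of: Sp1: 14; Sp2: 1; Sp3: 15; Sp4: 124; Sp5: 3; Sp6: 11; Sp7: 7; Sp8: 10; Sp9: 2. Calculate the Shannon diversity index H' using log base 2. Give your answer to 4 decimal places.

Total N = 14+1+15+124+3+11+7+10+2 = 187, so the proportions are 0.074866, 0.005348, 0.080214, 0.663102, 0.016043, 0.058824, 0.037433, 0.053476, 0.010695 (working shown to 6 dp, full precision carried).
Each pᵢ log₂ pᵢ term: 0.074866×(-3.739540)=-0.279966, 0.005348×(-7.546894)=-0.040358, 0.080214×(-3.640004)=-0.291979, 0.663102×(-0.592698)=-0.393019, 0.016043×(-5.961932)=-0.095646, 0.058824×(-4.087463)=-0.240439, 0.037433×(-4.739540)=-0.177416, 0.053476×(-4.224966)=-0.225934, 0.010695×(-6.546894)=-0.070020.
Sum = -1.814776, so H' = 1.8148.

1.8148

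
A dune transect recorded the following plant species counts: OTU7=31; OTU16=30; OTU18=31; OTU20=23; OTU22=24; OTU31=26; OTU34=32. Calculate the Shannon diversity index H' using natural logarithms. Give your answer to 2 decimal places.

Total N = 31+30+31+23+24+26+32 = 197, so the proportions are 0.1574, 0.1523, 0.1574, 0.1168, 0.1218, 0.132, 0.1624 (working shown to 4 dp, full precision carried).
Each pᵢ ln pᵢ term: 0.1574×(-1.8492)=-0.2910, 0.1523×(-1.8820)=-0.2866, 0.1574×(-1.8492)=-0.2910, 0.1168×(-2.1477)=-0.2507, 0.1218×(-2.1051)=-0.2565, 0.132×(-2.0251)=-0.2673, 0.1624×(-1.8175)=-0.2952.
Sum = -1.9383, so H' = 1.94.

1.94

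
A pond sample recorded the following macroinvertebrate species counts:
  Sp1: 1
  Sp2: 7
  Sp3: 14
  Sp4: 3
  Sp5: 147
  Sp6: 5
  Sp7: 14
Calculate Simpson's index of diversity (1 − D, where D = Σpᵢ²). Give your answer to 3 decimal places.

Total N = 1+7+14+3+147+5+14 = 191, so the proportions are 0.00524, 0.03665, 0.0733, 0.01571, 0.76963, 0.02618, 0.0733 (working shown to 5 dp, full precision carried).
D = 0.00524² + 0.03665² + 0.0733² + 0.01571² + 0.76963² + 0.02618² + 0.0733² = 0.00003 + 0.00134 + 0.00537 + 0.00025 + 0.59234 + 0.00069 + 0.00537 = 0.60538.
So 1 − D = 0.39462, i.e. 0.395 to 3 decimal places.

0.395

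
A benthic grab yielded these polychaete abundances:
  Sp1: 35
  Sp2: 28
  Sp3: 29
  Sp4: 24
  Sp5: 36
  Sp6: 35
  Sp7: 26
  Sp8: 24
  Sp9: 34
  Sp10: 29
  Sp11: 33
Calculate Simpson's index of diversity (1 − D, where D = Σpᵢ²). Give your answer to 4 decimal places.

Total N = 35+28+29+24+36+35+26+24+34+29+33 = 333, so the proportions are 0.1051051, 0.0840841, 0.0870871, 0.0720721, 0.1081081, 0.1051051, 0.0780781, 0.0720721, 0.1021021, 0.0870871, 0.0990991 (working shown to 7 dp, full precision carried).
D = 0.1051051² + 0.0840841² + 0.0870871² + 0.0720721² + 0.1081081² + 0.1051051² + 0.0780781² + 0.0720721² + 0.1021021² + 0.0870871² + 0.0990991² = 0.0110471 + 0.0070701 + 0.0075842 + 0.0051944 + 0.0116874 + 0.0110471 + 0.0060962 + 0.0051944 + 0.0104248 + 0.0075842 + 0.0098206 = 0.0927504.
So 1 − D = 0.9072496, i.e. 0.9072 to 4 decimal places.

0.9072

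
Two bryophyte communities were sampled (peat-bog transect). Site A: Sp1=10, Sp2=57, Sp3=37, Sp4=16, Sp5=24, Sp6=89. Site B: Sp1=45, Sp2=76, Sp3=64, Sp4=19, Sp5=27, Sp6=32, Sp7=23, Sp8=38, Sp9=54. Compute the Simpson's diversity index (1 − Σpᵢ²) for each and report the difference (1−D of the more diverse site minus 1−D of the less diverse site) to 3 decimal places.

0.116

Site A: N=233, proportions 0.042918, 0.244635, 0.158798, 0.06867, 0.103004, 0.381974, giving 1−D = 0.751865 (working shown to 6 dp, full precision carried).
Site B: N=378, proportions 0.119048, 0.201058, 0.169312, 0.050265, 0.071429, 0.084656, 0.060847, 0.100529, 0.142857, giving 1−D = 0.867725.
Difference = |0.751865 − 0.867725| = 0.115860, i.e. 0.116 to 3 decimal places.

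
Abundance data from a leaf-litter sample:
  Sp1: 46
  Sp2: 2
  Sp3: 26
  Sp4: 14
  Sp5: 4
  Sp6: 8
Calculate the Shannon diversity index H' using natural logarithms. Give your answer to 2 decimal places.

Total N = 46+2+26+14+4+8 = 100, so the proportions are 0.46, 0.02, 0.26, 0.14, 0.04, 0.08 (working shown to 4 dp, full precision carried).
Each pᵢ ln pᵢ term: 0.46×(-0.7765)=-0.3572, 0.02×(-3.9120)=-0.0782, 0.26×(-1.3471)=-0.3502, 0.14×(-1.9661)=-0.2753, 0.04×(-3.2189)=-0.1288, 0.08×(-2.5257)=-0.2021.
Sum = -1.3918, so H' = 1.39.

1.39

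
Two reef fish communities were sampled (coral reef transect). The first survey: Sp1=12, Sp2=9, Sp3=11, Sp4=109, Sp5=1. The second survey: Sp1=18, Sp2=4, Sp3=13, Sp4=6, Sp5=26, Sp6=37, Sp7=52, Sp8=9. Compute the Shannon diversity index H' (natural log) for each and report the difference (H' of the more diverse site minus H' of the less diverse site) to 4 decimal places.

The first survey: N=142, proportions 0.084507, 0.06338, 0.077465, 0.767606, 0.007042, giving H' = 0.819717 (working shown to 6 dp, full precision carried).
The second survey: N=165, proportions 0.109091, 0.024242, 0.078788, 0.036364, 0.157576, 0.224242, 0.315152, 0.054545, giving H' = 1.801576.
Difference = |0.819717 − 1.801576| = 0.981859, i.e. 0.9819 to 4 decimal places.

0.9819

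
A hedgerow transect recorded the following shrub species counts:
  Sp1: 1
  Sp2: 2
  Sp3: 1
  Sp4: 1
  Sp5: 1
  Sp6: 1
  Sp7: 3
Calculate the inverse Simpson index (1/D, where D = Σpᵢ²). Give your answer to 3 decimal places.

5.556

Total N = 1+2+1+1+1+1+3 = 10, so the proportions are 0.1, 0.2, 0.1, 0.1, 0.1, 0.1, 0.3 (working shown to 7 dp, full precision carried).
D = 0.1² + 0.2² + 0.1² + 0.1² + 0.1² + 0.1² + 0.3² = 0.0100000 + 0.0400000 + 0.0100000 + 0.0100000 + 0.0100000 + 0.0100000 + 0.0900000 = 0.1800000.
So 1/D = 5.55556, i.e. 5.556 to 3 decimal places.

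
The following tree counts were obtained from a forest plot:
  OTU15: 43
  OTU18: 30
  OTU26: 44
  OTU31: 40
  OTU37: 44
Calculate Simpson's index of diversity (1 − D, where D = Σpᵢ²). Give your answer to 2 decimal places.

0.80

Total N = 43+30+44+40+44 = 201, so the proportions are 0.2139, 0.1493, 0.2189, 0.199, 0.2189 (working shown to 4 dp, full precision carried).
D = 0.2139² + 0.1493² + 0.2189² + 0.199² + 0.2189² = 0.0458 + 0.0223 + 0.0479 + 0.0396 + 0.0479 = 0.2035.
So 1 − D = 0.7965, i.e. 0.80 to 2 decimal places.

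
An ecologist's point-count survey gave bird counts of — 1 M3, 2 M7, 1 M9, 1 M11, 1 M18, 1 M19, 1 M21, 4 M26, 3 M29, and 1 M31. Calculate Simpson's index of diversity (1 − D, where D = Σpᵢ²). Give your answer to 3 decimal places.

0.859

Total N = 1+2+1+1+1+1+1+4+3+1 = 16, so the proportions are 0.0625, 0.125, 0.0625, 0.0625, 0.0625, 0.0625, 0.0625, 0.25, 0.1875, 0.0625 (working shown to 5 dp, full precision carried).
D = 0.0625² + 0.125² + 0.0625² + 0.0625² + 0.0625² + 0.0625² + 0.0625² + 0.25² + 0.1875² + 0.0625² = 0.00391 + 0.01562 + 0.00391 + 0.00391 + 0.00391 + 0.00391 + 0.00391 + 0.06250 + 0.03516 + 0.00391 = 0.14062.
So 1 − D = 0.85938, i.e. 0.859 to 3 decimal places.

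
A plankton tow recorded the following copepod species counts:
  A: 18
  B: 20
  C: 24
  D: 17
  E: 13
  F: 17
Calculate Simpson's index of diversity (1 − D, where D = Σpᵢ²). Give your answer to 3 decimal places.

0.828

Total N = 18+20+24+17+13+17 = 109, so the proportions are 0.16514, 0.18349, 0.22018, 0.15596, 0.11927, 0.15596 (working shown to 5 dp, full precision carried).
D = 0.16514² + 0.18349² + 0.22018² + 0.15596² + 0.11927² + 0.15596² = 0.02727 + 0.03367 + 0.04848 + 0.02432 + 0.01422 + 0.02432 = 0.17229.
So 1 − D = 0.82771, i.e. 0.828 to 3 decimal places.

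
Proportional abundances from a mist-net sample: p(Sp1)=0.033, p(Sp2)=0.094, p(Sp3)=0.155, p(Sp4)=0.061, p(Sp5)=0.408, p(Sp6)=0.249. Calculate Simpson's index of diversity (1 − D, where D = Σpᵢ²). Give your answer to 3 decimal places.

D = 0.033² + 0.094² + 0.155² + 0.061² + 0.408² + 0.249² = 0.00109 + 0.00884 + 0.02403 + 0.00372 + 0.16646 + 0.06200 = 0.26614 (working shown to 5 dp, full precision carried).
So 1 − D = 0.73386, i.e. 0.734 to 3 decimal places.

0.734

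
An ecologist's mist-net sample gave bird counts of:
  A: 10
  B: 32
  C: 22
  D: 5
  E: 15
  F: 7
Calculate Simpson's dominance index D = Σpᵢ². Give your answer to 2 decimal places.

0.23

Total N = 10+32+22+5+15+7 = 91, so the proportions are 0.1099, 0.3516, 0.2418, 0.0549, 0.1648, 0.0769 (working shown to 4 dp, full precision carried).
D = 0.1099² + 0.3516² + 0.2418² + 0.0549² + 0.1648² + 0.0769² = 0.0121 + 0.1237 + 0.0584 + 0.0030 + 0.0272 + 0.0059 = 0.2303.
To 2 decimal places, D = 0.23.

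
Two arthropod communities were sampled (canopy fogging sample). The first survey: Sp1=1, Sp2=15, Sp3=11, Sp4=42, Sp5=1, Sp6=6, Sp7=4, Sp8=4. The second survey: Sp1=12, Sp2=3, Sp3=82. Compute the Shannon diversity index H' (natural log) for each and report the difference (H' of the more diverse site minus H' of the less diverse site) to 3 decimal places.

The first survey: N=84, proportions 0.0119, 0.17857, 0.13095, 0.5, 0.0119, 0.07143, 0.04762, 0.04762, giving H' = 1.50438 (working shown to 5 dp, full precision carried).
The second survey: N=97, proportions 0.12371, 0.03093, 0.84536, giving H' = 0.50805.
Difference = |1.50438 − 0.50805| = 0.99633, i.e. 0.996 to 3 decimal places.

0.996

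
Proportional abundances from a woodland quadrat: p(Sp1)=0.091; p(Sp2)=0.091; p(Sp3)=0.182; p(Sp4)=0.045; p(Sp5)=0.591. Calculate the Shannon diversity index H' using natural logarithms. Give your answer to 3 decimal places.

Each pᵢ ln pᵢ term (working shown to 5 dp, full precision carried): 0.091×(-2.39690)=-0.21812, 0.091×(-2.39690)=-0.21812, 0.182×(-1.70375)=-0.31008, 0.045×(-3.10109)=-0.13955, 0.591×(-0.52594)=-0.31083.
Sum = -1.19670, so H' = 1.197.

1.197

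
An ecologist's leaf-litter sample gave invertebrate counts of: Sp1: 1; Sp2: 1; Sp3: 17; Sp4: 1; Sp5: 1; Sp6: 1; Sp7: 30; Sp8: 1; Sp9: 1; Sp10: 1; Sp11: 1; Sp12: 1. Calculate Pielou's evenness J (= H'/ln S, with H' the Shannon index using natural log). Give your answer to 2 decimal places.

Total N = 1+1+17+1+1+1+30+1+1+1+1+1 = 57, so the proportions are 0.0175, 0.0175, 0.2982, 0.0175, 0.0175, 0.0175, 0.5263, 0.0175, 0.0175, 0.0175, 0.0175, 0.0175 (working shown to 4 dp, full precision carried).
H' = −Σ pᵢ ln pᵢ = −((-0.0709) + (-0.0709) + (-0.3608) + (-0.0709) + (-0.0709) + (-0.0709) + (-0.3378) + (-0.0709) + (-0.0709) + (-0.0709) + (-0.0709) + (-0.0709)) = 1.4080.
With S = 12 species, ln S = 2.4849, so J = 1.4080/2.4849 = 0.5666, i.e. 0.57 to 2 decimal places.

0.57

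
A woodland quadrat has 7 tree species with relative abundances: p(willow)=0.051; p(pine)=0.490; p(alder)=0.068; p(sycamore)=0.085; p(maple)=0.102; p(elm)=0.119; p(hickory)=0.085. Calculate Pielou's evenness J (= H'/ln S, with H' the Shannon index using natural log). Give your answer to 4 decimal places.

H' = −Σ pᵢ ln pᵢ = −((-0.151772) + (-0.349541) + (-0.182801) + (-0.209534) + (-0.232844) + (-0.253307) + (-0.209534)) = 1.589333 (working shown to 6 dp, full precision carried).
With S = 7 species, ln S = 1.945910, so J = 1.589333/1.945910 = 0.816756, i.e. 0.8168 to 4 decimal places.

0.8168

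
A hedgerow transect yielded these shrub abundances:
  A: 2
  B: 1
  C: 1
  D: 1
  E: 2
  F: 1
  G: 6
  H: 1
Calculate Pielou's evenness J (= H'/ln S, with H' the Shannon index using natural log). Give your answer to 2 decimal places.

0.87

Total N = 2+1+1+1+2+1+6+1 = 15, so the proportions are 0.1333, 0.0667, 0.0667, 0.0667, 0.1333, 0.0667, 0.4, 0.0667 (working shown to 4 dp, full precision carried).
H' = −Σ pᵢ ln pᵢ = −((-0.2687) + (-0.1805) + (-0.1805) + (-0.1805) + (-0.2687) + (-0.1805) + (-0.3665) + (-0.1805)) = 1.8065.
With S = 8 species, ln S = 2.0794, so J = 1.8065/2.0794 = 0.8687, i.e. 0.87 to 2 decimal places.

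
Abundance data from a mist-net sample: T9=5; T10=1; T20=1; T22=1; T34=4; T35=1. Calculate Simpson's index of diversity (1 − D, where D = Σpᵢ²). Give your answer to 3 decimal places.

0.734

Total N = 5+1+1+1+4+1 = 13, so the proportions are 0.38462, 0.07692, 0.07692, 0.07692, 0.30769, 0.07692 (working shown to 5 dp, full precision carried).
D = 0.38462² + 0.07692² + 0.07692² + 0.07692² + 0.30769² + 0.07692² = 0.14793 + 0.00592 + 0.00592 + 0.00592 + 0.09467 + 0.00592 = 0.26627.
So 1 − D = 0.73373, i.e. 0.734 to 3 decimal places.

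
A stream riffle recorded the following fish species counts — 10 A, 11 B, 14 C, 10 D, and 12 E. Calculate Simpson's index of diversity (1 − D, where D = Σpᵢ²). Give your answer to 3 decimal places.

0.797

Total N = 10+11+14+10+12 = 57, so the proportions are 0.17544, 0.19298, 0.24561, 0.17544, 0.21053 (working shown to 5 dp, full precision carried).
D = 0.17544² + 0.19298² + 0.24561² + 0.17544² + 0.21053² = 0.03078 + 0.03724 + 0.06033 + 0.03078 + 0.04432 = 0.20345.
So 1 − D = 0.79655, i.e. 0.797 to 3 decimal places.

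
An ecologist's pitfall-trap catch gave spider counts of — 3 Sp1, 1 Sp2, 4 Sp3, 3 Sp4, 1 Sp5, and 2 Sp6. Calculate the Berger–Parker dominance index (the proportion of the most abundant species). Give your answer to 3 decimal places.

0.286

Total N = 3+1+4+3+1+2 = 14, so the proportions are 0.21429, 0.07143, 0.28571, 0.21429, 0.07143, 0.14286 (working shown to 5 dp, full precision carried).
The largest proportion is 0.28571, i.e. d = 0.286 to 3 decimal places.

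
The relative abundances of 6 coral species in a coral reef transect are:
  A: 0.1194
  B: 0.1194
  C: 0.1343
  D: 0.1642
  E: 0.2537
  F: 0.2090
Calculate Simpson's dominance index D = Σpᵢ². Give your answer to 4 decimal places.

D = 0.1194² + 0.1194² + 0.1343² + 0.1642² + 0.2537² + 0.209² = 0.014256 + 0.014256 + 0.018036 + 0.026962 + 0.064364 + 0.043681 = 0.181556 (working shown to 6 dp, full precision carried).
To 4 decimal places, D = 0.1816.

0.1816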